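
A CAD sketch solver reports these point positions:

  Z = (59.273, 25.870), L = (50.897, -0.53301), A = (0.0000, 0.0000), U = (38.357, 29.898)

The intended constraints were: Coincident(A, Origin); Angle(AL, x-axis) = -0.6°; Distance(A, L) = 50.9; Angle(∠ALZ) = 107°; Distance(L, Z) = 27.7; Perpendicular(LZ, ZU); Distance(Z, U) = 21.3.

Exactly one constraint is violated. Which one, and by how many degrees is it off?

Perpendicular(LZ, ZU) — off by 6.70°.

A = (0.00, 0.00) ✓; AL at -0.6000° ✓; |AL| = 50.90 ✓; ∠ALZ = 107.0° ✓; |LZ| = 27.70 ✓; ∠(LZ, ZU) = 96.70° ✗; |ZU| = 21.30 ✓.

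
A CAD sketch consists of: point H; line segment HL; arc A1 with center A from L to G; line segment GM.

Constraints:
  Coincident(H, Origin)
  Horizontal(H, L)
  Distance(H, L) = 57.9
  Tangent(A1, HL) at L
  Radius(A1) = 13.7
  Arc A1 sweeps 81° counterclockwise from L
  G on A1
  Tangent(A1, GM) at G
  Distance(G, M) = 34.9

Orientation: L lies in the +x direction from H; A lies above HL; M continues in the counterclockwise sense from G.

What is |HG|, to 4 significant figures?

72.36

Since A1 is tangent to HL there, AL ⟂ HL, so A = L + (0, 13.7) = (57.90, 13.70). On A1, L sits at bearing -90° from A; an 81° counterclockwise sweep puts G at bearing -9°, so G = A + 13.7·(cos -9°, sin -9°) = (71.43, 11.56). Then |HG| = |G − H| = 72.36.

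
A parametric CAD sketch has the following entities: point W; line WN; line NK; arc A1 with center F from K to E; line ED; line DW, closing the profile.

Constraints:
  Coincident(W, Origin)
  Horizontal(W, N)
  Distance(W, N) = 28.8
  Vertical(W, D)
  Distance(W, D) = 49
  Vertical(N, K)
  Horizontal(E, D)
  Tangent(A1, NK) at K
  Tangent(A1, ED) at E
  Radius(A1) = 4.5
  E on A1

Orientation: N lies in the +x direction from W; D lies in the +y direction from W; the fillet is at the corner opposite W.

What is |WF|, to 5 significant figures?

50.702

W is at the origin; W and N share the same y with |WN| = 28.8 and N on the +x side, so N = (28.800, 0.0000). W and D share the same x with |WD| = 49.0 and D on the +y side, so D = (0.0000, 49.000). The virtual corner opposite W is at (28.800, 49.000). Tangency of A1 to NK means the radius FK is perpendicular to NK and A1 meets ED tangentially, so FE is at right angles to ED, with radius 4.5, so the center F sits 4.5 in from both sides at F = (24.300, 44.500). Then |WF| = |F − W| = 50.702.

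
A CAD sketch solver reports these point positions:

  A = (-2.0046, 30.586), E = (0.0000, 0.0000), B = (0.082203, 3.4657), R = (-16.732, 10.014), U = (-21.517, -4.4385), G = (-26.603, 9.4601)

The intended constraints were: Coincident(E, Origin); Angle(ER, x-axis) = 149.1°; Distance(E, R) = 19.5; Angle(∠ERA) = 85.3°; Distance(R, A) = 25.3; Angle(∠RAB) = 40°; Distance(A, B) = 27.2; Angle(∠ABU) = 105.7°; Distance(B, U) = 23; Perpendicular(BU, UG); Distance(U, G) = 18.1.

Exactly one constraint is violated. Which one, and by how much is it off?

Distance(U, G) = 18.1 — off by 3.30.

E = (0.00, 0.00) ✓; ER at 149.1° ✓; |ER| = 19.50 ✓; ∠ERA = 85.30° ✓; |RA| = 25.30 ✓; ∠RAB = 40.00° ✓; |AB| = 27.20 ✓; ∠ABU = 105.7° ✓; |BU| = 23.00 ✓; ∠(BU, UG) = 90.00° ✓; |UG| = 14.80 ✗.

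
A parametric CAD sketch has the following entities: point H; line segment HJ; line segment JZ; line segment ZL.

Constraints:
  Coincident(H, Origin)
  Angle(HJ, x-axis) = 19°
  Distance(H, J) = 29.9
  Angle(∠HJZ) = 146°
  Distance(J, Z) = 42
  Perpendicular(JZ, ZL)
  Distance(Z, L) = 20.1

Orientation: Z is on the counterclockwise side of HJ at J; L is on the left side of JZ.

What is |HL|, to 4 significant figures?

66.87

∠HJZ = 146.0°, so JZ runs at 19.0° + (180° − 146.0°) = 53.00° from the x-axis; with |JZ| = 42.0, Z = J + 42.0·(cos 53.00°, sin 53.00°) = (53.55, 43.28). JZ ⟂ ZL; with |ZL| = 20.1 on the left of JZ, L = Z + 20.1·(-0.7986, 0.6018) = (37.49, 55.37). Then |HL| = |L − H| = 66.87.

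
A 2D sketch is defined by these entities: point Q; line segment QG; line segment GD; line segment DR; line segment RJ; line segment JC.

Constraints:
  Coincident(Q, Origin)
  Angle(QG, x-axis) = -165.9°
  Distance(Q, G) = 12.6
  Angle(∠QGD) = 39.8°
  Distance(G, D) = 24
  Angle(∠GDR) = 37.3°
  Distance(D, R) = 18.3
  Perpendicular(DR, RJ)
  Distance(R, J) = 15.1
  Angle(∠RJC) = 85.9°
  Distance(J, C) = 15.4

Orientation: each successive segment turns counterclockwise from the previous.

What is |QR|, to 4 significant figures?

3.034

Q is at the origin; QG runs at -165.9° with length 12.6, so G = (-12.22, -3.070). ∠QGD = 39.8° gives GD at -25.70° from the x-axis; with |GD| = 24.0, D = (9.405, -13.48). ∠GDR = 37.3° gives DR at 117.0° from the x-axis; with |DR| = 18.3, R = (1.097, 2.828). Then |QR| = |R − Q| = 3.034.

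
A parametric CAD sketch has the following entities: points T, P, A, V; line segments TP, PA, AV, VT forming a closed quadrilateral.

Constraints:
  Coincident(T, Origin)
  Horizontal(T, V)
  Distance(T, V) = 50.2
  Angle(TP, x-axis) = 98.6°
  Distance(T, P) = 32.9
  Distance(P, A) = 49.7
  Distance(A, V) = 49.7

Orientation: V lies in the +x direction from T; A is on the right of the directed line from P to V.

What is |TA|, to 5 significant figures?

16.813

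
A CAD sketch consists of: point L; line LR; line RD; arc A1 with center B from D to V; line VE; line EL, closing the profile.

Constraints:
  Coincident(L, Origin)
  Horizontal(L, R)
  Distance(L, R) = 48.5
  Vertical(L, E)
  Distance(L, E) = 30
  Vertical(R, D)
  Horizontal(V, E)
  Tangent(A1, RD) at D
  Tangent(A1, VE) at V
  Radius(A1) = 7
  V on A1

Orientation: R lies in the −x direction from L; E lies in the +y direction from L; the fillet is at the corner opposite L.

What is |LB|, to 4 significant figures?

47.45

LE is vertical with |LE| = 30.0 and E on the +y side, so E = (0.000, 30.00). The virtual corner opposite L is at (-48.50, 30.00). Since A1 is tangent to RD there, BD ⟂ RD and the tangent condition forces BV to be normal to VE, with radius 7.0, so the center B sits 7.0 in from both sides at B = (-41.50, 23.00). Then |LB| = |B − L| = 47.45.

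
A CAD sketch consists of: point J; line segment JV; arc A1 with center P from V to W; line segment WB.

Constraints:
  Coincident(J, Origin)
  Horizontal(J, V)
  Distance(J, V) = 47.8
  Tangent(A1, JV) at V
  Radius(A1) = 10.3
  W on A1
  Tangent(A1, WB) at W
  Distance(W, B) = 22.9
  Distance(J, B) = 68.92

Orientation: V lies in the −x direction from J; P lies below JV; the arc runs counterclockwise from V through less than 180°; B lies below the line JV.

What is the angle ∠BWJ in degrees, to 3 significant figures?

107°

Checks: |PW| = 10.30 ✓; ∠(PW, WB) = 90.00° ✓; |WB| = 22.90 ✓; |JB| = 68.92 ✓.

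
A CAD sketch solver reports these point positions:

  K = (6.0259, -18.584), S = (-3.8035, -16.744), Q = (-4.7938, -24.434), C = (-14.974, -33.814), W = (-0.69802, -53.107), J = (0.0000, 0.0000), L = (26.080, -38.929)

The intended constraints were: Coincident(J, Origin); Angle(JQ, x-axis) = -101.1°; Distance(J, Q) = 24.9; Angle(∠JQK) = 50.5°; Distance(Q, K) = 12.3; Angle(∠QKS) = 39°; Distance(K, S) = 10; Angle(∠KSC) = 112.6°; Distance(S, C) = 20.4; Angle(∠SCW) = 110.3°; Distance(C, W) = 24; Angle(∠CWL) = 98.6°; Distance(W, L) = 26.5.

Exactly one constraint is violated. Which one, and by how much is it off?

Distance(W, L) = 26.5 — off by 3.80.

J = (0.00, 0.00) ✓; JQ at -101.1° ✓; |JQ| = 24.90 ✓; ∠JQK = 50.50° ✓; |QK| = 12.30 ✓; ∠QKS = 39.00° ✓; |KS| = 10.00 ✓; ∠KSC = 112.6° ✓; |SC| = 20.40 ✓; ∠SCW = 110.3° ✓; |CW| = 24.00 ✓; ∠CWL = 98.60° ✓; |WL| = 30.30 ✗.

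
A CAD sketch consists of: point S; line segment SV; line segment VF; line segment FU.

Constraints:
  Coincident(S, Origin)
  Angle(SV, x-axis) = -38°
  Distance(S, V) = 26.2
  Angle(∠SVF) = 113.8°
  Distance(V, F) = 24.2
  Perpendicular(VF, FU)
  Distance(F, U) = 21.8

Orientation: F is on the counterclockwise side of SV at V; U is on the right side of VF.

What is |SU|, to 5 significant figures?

57.482

S is at the origin; SV runs at -38.0° with length 26.2, so V = 26.2·(cos -38.0°, sin -38.0°) = (20.646, -16.130). ∠SVF = 113.8°, so VF runs at -38.0° + (180° − 113.8°) = 28.200° from the x-axis; with |VF| = 24.2, F = V + 24.2·(cos 28.200°, sin 28.200°) = (41.973, -4.6946). VF is perpendicular to FU; with |FU| = 21.8 on the right of VF, U = F + 21.8·(0.47255, -0.88130) = (52.275, -23.907). Then |SU| = |U − S| = 57.482.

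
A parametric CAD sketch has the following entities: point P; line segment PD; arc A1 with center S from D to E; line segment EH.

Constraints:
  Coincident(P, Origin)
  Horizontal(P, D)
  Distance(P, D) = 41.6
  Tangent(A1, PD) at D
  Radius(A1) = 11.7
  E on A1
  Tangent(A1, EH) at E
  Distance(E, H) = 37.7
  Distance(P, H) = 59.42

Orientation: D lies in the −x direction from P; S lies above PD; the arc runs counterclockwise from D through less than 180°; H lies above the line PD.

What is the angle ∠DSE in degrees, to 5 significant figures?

93.298°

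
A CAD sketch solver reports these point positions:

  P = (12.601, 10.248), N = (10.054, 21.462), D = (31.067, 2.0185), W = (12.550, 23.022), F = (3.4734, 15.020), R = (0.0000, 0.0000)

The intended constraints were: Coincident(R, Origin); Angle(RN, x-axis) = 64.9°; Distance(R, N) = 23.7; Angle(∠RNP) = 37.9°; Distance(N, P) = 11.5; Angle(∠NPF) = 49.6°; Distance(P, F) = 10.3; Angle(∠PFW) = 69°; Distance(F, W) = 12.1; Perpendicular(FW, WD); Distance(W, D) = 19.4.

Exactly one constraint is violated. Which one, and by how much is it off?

Distance(W, D) = 19.4 — off by 8.60.

R = (0.00, 0.00) ✓; RN at 64.90° ✓; |RN| = 23.70 ✓; ∠RNP = 37.90° ✓; |NP| = 11.50 ✓; ∠NPF = 49.60° ✓; |PF| = 10.30 ✓; ∠PFW = 69.00° ✓; |FW| = 12.10 ✓; ∠(FW, WD) = 90.00° ✓; |WD| = 28.00 ✗.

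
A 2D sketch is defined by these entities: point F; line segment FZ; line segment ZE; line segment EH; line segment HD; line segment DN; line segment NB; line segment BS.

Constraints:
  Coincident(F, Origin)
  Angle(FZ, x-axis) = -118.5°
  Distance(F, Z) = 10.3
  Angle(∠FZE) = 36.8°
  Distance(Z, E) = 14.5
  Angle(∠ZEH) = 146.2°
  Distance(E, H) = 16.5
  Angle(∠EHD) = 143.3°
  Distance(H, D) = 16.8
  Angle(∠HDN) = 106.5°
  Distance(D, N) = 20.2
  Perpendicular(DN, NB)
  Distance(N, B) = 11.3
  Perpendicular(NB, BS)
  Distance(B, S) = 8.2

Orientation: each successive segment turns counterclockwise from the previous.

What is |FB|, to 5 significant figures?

21.731

∠HDN = 106.5° gives DN at 168.70° from the x-axis; with |DN| = 20.2, N = (-4.4512, 31.765). The perpendicularity gives NB at right angles to DN, so NB runs at -101.30°; with |NB| = 11.3, B = (-6.6654, 20.684). Then |FB| = |B − F| = 21.731.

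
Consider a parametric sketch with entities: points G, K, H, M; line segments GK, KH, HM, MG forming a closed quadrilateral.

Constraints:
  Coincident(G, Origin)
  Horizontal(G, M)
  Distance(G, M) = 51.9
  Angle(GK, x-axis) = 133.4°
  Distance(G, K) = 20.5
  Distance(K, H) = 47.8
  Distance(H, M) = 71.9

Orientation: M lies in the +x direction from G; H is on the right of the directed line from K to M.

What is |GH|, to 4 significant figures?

35.00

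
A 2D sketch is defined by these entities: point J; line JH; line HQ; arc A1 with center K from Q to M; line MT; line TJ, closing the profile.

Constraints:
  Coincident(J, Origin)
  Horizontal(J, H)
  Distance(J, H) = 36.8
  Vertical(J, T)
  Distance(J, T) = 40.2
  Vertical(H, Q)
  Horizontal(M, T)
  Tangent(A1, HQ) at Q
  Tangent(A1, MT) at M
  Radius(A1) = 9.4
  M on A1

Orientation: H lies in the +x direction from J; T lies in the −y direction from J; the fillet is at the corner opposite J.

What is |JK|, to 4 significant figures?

41.22

J is at the origin; J and H share the same y with |JH| = 36.8 and H on the +x side, so H = (36.80, 0.000). J and T share the same x with |JT| = 40.2 and T on the −y side, so T = (0.000, -40.20). The virtual corner opposite J is at (36.80, -40.20). The tangent condition forces KQ to be normal to HQ and tangency of A1 to MT means the radius KM is perpendicular to MT, with radius 9.4, so the center K sits 9.4 in from both sides at K = (27.40, -30.80). Then |JK| = |K − J| = 41.22.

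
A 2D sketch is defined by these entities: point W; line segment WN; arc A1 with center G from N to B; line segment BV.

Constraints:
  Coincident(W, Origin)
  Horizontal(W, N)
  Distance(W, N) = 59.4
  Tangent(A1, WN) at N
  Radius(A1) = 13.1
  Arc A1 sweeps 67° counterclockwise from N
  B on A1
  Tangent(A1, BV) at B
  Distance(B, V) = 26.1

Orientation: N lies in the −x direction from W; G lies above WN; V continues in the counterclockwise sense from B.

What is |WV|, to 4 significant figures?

49.03

On A1, N sits at bearing -90° from G; a 67° counterclockwise sweep puts B at bearing -23°, so B = G + 13.1·(cos -23°, sin -23°) = (-47.34, 7.981). Tangency of A1 to BV means the radius GB is perpendicular to BV, so BV runs along (−sin -23°, cos -23°); with |BV| = 26.1, V = (-37.14, 32.01). Then |WV| = |V − W| = 49.03.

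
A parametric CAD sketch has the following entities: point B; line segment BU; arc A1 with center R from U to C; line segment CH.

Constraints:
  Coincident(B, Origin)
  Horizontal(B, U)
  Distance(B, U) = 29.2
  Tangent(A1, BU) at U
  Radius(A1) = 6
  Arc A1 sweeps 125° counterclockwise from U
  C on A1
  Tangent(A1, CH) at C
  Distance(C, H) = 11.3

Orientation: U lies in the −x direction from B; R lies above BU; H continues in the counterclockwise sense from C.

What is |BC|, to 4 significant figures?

26.06

B is at the origin; B and U share the same y with |BU| = 29.2 and U on the −x side, so U = (-29.20, 0.000). The tangent condition forces RU to be normal to BU, so R = U + (0, 6) = (-29.20, 6.000). On A1, U sits at bearing -90° from R; a 125° counterclockwise sweep puts C at bearing 35°, so C = R + 6.0·(cos 35°, sin 35°) = (-24.29, 9.441). Then |BC| = |C − B| = 26.06.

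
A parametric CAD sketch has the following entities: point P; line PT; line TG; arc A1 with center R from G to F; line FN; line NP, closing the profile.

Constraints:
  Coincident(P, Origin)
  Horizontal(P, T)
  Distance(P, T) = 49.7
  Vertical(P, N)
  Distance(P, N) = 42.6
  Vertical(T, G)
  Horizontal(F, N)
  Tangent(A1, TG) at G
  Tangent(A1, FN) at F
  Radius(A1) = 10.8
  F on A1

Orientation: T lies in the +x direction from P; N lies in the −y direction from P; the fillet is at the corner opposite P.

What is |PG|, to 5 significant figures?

59.003

The virtual corner opposite P is at (49.700, -42.600). Since A1 is tangent to TG there, RG ⟂ TG and the tangent condition forces RF to be normal to FN, with radius 10.8, so the center R sits 10.8 in from both sides at R = (38.900, -31.800). That places the tangent points at G = (49.700, -31.800) on TG and F = (38.900, -42.600) on FN. Then |PG| = |G − P| = 59.003.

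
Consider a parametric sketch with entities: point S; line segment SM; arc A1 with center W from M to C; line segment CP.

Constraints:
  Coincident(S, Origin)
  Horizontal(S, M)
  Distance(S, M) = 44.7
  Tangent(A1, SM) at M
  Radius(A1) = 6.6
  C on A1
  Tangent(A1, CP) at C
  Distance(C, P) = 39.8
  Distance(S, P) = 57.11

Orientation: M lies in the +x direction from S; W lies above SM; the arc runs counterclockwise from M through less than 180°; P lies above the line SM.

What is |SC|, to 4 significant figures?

51.57

Checks: S = (0.00, 0.00) ✓; |WC| = 6.600 ✓; ∠(WC, CP) = 90.00° ✓; |CP| = 39.80 ✓; |SP| = 57.11 ✓.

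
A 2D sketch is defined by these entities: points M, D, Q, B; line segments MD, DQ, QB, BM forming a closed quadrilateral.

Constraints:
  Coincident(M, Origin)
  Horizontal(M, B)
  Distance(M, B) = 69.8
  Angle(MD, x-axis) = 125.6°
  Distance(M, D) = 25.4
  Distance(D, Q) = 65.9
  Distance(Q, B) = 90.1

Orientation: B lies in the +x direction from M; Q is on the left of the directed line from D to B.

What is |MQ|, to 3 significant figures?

78.8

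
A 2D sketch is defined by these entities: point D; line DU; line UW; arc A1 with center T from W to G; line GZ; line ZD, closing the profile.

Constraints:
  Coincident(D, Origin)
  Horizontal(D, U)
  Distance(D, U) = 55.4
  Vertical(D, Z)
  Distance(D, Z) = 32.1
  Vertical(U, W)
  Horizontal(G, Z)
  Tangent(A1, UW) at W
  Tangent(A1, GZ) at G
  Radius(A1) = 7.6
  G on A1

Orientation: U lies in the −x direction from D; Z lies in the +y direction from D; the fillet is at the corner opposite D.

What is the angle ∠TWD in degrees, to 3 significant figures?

23.9°

The virtual corner opposite D is at (-55.4, 32.1). Since A1 is tangent to UW there, TW ⟂ UW and A1 meets GZ tangentially, so TG is at right angles to GZ, with radius 7.6, so the center T sits 7.6 in from both sides at T = (-47.8, 24.5). That places the tangent points at W = (-55.4, 24.5) on UW and G = (-47.8, 32.1) on GZ. Then cos ∠TWD = WT·WD / (|WT||WD|), giving 23.9°.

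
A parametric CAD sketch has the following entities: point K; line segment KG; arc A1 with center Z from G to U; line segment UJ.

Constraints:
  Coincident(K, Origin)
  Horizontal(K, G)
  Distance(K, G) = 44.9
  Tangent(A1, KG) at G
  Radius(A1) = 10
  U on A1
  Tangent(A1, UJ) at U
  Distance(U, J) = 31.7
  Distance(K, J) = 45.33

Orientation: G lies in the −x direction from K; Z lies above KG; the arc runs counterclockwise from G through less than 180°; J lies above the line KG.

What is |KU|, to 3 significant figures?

36.0

K is at the origin; KG is horizontal with |KG| = 44.9 and G on the −x side, so G = (-44.9, 0.00). A1 meets KG tangentially, so ZG is at right angles to KG, so Z = G + (0, 10) = (-44.9, 10.0). Since ZU ⟂ UJ (tangency), |ZJ| = √(10.0² + 31.7²) = 33.2 regardless of where U sits on A1. So J lies on both circle(K, 45.33) and circle(Z, 33.2); the above-KG intersection is J = (-25.8, 37.2). U is the foot of the tangent from J: U = (-35.4, 7.00).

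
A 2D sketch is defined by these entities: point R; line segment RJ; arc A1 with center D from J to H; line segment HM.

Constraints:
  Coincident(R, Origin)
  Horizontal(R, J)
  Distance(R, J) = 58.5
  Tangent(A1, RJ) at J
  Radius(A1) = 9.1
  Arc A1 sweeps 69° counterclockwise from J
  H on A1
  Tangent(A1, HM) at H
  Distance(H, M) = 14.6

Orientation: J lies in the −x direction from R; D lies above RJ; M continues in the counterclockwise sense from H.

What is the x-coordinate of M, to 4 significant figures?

-44.77

R is at the origin; R and J share the same y with |RJ| = 58.5 and J on the −x side, so J = (-58.50, 0.000). Tangency of A1 to RJ means the radius DJ is perpendicular to RJ, so D = J + (0, 9.1) = (-58.50, 9.100). On A1, J sits at bearing -90° from D; a 69° counterclockwise sweep puts H at bearing -21°, so H = D + 9.1·(cos -21°, sin -21°) = (-50.00, 5.839). Since A1 is tangent to HM there, DH ⟂ HM, so HM runs along (−sin -21°, cos -21°); with |HM| = 14.6, M = (-44.77, 19.47). So M.x = -44.77.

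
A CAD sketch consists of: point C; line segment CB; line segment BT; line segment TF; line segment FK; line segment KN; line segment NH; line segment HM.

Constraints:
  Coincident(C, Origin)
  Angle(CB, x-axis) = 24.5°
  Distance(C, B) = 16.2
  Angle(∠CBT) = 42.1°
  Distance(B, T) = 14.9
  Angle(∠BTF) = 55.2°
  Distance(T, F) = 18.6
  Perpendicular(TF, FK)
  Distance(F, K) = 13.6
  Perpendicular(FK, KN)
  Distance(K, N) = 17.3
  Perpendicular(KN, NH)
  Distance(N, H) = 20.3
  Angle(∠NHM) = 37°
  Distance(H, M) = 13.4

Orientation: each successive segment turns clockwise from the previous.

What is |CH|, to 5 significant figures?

9.6955

C is at the origin; CB runs at 24.5° with length 16.2, so B = (14.741, 6.7180). ∠CBT = 42.1° gives BT at -113.40° from the x-axis; with |BT| = 14.9, T = (8.8239, -6.9565). ∠BTF = 55.2° gives TF at 121.80° from the x-axis; with |TF| = 18.6, F = (-0.97751, 8.8515). TF ⟂ FK, so FK runs at 31.800°; with |FK| = 13.6, K = (10.581, 16.018). The perpendicularity gives KN at right angles to FK, so KN runs at -58.200°; with |KN| = 17.3, N = (19.697, 1.3149). The perpendicularity gives NH at right angles to KN, so NH runs at -148.20°; with |NH| = 20.3, H = (2.4445, -9.3823). Then |CH| = |H − C| = 9.6955.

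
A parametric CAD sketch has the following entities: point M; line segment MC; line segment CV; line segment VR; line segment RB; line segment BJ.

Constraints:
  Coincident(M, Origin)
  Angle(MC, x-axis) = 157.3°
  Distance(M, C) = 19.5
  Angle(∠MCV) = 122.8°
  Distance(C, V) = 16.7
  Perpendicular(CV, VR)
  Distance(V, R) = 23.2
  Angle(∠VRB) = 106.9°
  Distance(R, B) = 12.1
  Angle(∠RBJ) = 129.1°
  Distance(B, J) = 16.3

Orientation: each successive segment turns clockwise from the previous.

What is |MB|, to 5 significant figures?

18.780

M is at the origin; MC runs at 157.3° with length 19.5, so C = (-17.989, 7.5252). ∠MCV = 122.8° gives CV at 100.10° from the x-axis; with |CV| = 16.7, V = (-20.918, 23.966). CV is perpendicular to VR, so VR runs at 10.100°; with |VR| = 23.2, R = (1.9224, 28.035). ∠VRB = 106.9° gives RB at -63.000° from the x-axis; with |RB| = 12.1, B = (7.4156, 17.254). Then |MB| = |B − M| = 18.780.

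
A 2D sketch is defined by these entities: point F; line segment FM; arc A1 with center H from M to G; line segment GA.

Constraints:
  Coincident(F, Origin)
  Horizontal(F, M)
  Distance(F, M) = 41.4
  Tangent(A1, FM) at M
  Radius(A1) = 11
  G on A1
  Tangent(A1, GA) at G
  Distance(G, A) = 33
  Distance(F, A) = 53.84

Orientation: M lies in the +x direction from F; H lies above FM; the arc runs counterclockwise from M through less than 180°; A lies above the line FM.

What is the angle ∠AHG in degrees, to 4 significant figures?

71.57°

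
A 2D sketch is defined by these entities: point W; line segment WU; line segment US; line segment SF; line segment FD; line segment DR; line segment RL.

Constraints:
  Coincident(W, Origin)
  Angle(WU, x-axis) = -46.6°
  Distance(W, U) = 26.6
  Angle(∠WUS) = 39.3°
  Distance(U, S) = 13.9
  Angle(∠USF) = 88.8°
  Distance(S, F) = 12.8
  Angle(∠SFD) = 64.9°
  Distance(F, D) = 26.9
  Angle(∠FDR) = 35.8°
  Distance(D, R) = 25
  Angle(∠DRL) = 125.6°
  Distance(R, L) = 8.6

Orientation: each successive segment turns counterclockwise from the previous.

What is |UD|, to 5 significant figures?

10.520

W is at the origin; WU runs at -46.6° with length 26.6, so U = (18.277, -19.327). ∠WUS = 39.3° gives US at 94.100° from the x-axis; with |US| = 13.9, S = (17.283, -5.4625). ∠USF = 88.8° gives SF at -174.70° from the x-axis; with |SF| = 12.8, F = (4.5374, -6.6448). ∠SFD = 64.9° gives FD at -59.600° from the x-axis; with |FD| = 26.9, D = (18.150, -29.846). Then |UD| = |D − U| = 10.520.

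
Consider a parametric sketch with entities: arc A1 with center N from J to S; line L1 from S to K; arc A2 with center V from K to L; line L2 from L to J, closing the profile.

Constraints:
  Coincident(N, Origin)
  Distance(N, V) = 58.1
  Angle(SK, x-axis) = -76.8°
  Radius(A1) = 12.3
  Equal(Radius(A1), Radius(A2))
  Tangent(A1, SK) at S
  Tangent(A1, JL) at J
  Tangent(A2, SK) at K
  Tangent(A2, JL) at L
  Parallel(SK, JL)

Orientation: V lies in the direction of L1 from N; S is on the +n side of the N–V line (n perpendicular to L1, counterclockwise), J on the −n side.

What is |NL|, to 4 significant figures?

59.39

The slot axis is L1's direction at -76.8°, so u = (cos -76.8°, sin -76.8°) = (0.2284, -0.9736) and n = (−sin -76.8°, cos -76.8°) = (0.9736, 0.2284). N is at the origin and V lies 58.1 along u from N, so V = 58.1·u = (13.27, -56.56). Tangency of A1 to both parallel lines with radius 12.3 puts S and J at N ± 12.3·n: S = (11.98, 2.809), J = (-11.98, -2.809). Equal radii place K and L the same way about V: K = V + 12.3·n = (25.24, -53.76), L = V − 12.3·n = (1.292, -59.37). Then |NL| = |L − N| = 59.39.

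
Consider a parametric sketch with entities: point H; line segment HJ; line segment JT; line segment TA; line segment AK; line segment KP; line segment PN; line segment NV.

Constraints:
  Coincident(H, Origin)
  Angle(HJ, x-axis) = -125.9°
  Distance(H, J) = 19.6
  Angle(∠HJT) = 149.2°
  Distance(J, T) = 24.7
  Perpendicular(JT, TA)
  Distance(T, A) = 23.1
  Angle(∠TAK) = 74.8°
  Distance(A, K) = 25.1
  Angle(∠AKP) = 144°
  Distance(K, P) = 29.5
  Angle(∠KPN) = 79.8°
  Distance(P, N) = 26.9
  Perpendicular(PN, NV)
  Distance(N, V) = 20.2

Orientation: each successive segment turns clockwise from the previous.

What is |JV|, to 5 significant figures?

15.365

∠KPN = 79.8° gives PN at -128.10° from the x-axis; with |PN| = 26.9, N = (-8.9932, -35.867). PN ⟂ NV, so NV runs at 141.90°; with |NV| = 20.2, V = (-24.889, -23.402). Then |JV| = |V − J| = 15.365.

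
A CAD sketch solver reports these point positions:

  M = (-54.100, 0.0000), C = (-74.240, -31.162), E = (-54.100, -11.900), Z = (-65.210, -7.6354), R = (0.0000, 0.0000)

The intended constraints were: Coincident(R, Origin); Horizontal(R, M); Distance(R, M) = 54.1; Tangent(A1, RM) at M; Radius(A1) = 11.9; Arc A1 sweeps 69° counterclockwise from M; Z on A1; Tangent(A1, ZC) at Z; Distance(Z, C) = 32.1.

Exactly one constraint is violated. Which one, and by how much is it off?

Distance(Z, C) = 32.1 — off by 6.90.

R = (0.00, 0.00) ✓; R.y = 0.00, M.y = 0.00 ✓; |RM| = 54.10 ✓; ∠(EM, MR) = 90.00° ✓; |EM| = 11.90 ✓; bearing(E→Z) − bearing(E→M) = 69.00° ✓; |EZ| = 11.90 ✓; ∠(EZ, ZC) = 90.00° ✓; |ZC| = 25.20 ✗.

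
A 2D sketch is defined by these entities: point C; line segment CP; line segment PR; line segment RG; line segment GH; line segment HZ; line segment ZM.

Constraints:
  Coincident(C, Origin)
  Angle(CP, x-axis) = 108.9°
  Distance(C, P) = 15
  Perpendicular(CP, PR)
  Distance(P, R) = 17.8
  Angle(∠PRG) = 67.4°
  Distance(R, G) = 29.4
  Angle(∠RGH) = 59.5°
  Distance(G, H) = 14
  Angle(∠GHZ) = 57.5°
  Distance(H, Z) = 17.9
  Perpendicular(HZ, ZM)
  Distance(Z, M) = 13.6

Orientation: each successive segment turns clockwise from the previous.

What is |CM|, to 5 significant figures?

21.472

C is at the origin; CP runs at 108.9° with length 15.0, so P = (-4.8588, 14.191). CP is perpendicular to PR, so PR runs at 18.900°; with |PR| = 17.8, R = (11.982, 19.957). ∠PRG = 67.4° gives RG at -93.700° from the x-axis; with |RG| = 29.4, G = (10.084, -9.3817). ∠RGH = 59.5° gives GH at 145.80° from the x-axis; with |GH| = 14.0, H = (-1.4948, -1.5125). ∠GHZ = 57.5° gives HZ at 23.300° from the x-axis; with |HZ| = 17.9, Z = (14.945, 5.5677). HZ is perpendicular to ZM, so ZM runs at -66.700°; with |ZM| = 13.6, M = (20.325, -6.9231). Then |CM| = |M − C| = 21.472.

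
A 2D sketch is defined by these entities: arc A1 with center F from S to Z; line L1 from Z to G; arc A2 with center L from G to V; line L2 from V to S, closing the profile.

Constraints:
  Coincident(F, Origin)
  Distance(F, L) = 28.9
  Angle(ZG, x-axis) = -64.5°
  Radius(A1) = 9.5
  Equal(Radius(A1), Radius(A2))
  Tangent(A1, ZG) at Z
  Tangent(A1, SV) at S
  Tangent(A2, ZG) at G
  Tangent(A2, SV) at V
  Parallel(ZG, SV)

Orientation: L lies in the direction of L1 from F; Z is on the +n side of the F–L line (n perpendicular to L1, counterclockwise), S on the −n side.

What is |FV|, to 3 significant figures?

30.4

The slot axis is L1's direction at -64.5°, so u = (cos -64.5°, sin -64.5°) = (0.431, -0.903) and n = (−sin -64.5°, cos -64.5°) = (0.903, 0.431). F is at the origin and L lies 28.9 along u from F, so L = 28.9·u = (12.4, -26.1). Tangency of A1 to both parallel lines with radius 9.5 puts Z and S at F ± 9.5·n: Z = (8.57, 4.09), S = (-8.57, -4.09). Equal radii place G and V the same way about L: G = L + 9.5·n = (21.0, -22.0), V = L − 9.5·n = (3.87, -30.2). Then |FV| = |V − F| = 30.4.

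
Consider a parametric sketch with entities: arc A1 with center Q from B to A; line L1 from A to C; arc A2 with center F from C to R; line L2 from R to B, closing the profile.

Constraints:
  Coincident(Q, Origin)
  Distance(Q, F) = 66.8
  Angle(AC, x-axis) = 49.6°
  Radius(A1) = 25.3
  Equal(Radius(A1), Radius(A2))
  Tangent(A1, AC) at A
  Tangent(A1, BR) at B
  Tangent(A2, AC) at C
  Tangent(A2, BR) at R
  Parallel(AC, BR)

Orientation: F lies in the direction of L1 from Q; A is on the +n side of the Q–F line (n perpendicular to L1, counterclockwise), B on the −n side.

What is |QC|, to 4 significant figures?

71.43

The slot axis is L1's direction at 49.6°, so u = (cos 49.6°, sin 49.6°) = (0.6481, 0.7615) and n = (−sin 49.6°, cos 49.6°) = (-0.7615, 0.6481). Q is at the origin and F lies 66.8 along u from Q, so F = 66.8·u = (43.29, 50.87). Tangency of A1 to both parallel lines with radius 25.3 puts A and B at Q ± 25.3·n: A = (-19.27, 16.40), B = (19.27, -16.40). Equal radii place C and R the same way about F: C = F + 25.3·n = (24.03, 67.27), R = F − 25.3·n = (62.56, 34.47). Then |QC| = |C − Q| = 71.43.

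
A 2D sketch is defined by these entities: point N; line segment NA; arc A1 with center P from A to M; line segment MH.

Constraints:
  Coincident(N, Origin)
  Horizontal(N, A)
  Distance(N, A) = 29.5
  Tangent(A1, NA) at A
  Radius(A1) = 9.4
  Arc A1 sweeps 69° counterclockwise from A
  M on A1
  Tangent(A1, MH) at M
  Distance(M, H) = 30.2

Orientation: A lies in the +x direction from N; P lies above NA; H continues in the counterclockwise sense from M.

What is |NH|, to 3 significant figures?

59.9

N is at the origin; N and A share the same y with |NA| = 29.5 and A on the +x side, so A = (29.5, 0.00). Tangency of A1 to NA means the radius PA is perpendicular to NA, so P = A + (0, 9.4) = (29.5, 9.40). On A1, A sits at bearing -90° from P; a 69° counterclockwise sweep puts M at bearing -21°, so M = P + 9.4·(cos -21°, sin -21°) = (38.3, 6.03). Tangency of A1 to MH means the radius PM is perpendicular to MH, so MH runs along (−sin -21°, cos -21°); with |MH| = 30.2, H = (49.1, 34.2). Then |NH| = |H − N| = 59.9.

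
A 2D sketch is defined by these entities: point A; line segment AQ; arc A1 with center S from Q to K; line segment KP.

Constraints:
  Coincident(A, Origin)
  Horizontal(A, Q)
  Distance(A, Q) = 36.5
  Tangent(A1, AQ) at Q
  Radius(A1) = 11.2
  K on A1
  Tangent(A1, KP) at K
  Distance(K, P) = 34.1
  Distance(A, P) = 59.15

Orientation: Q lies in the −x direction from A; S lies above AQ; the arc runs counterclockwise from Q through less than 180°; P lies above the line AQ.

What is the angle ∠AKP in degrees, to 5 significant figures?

136.39°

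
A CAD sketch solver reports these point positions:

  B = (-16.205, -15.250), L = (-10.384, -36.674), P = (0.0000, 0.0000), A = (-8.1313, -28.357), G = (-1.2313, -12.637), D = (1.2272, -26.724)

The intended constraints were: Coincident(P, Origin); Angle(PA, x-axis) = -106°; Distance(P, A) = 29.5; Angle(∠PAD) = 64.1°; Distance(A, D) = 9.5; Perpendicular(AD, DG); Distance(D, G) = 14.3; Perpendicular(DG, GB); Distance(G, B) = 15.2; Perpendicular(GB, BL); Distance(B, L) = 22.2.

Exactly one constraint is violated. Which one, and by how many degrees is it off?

Perpendicular(GB, BL) — off by 5.30°.

P = (0.00, 0.00) ✓; PA at -106.0° ✓; |PA| = 29.50 ✓; ∠PAD = 64.10° ✓; |AD| = 9.500 ✓; ∠(AD, DG) = 90.00° ✓; |DG| = 14.30 ✓; ∠(DG, GB) = 90.00° ✓; |GB| = 15.20 ✓; ∠(GB, BL) = 95.30° ✗; |BL| = 22.20 ✓.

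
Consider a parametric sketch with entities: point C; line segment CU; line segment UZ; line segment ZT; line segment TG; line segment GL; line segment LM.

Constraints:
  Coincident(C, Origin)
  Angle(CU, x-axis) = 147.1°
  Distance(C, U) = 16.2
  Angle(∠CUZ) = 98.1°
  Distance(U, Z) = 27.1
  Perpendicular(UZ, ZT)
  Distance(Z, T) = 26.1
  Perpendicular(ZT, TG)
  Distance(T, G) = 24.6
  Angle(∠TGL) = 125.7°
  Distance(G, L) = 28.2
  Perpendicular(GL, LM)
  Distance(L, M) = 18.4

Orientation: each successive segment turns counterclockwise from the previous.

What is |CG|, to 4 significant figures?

11.14

C is at the origin; CU runs at 147.1° with length 16.2, so U = (-13.60, 8.799). ∠CUZ = 98.1° gives UZ at -131.0° from the x-axis; with |UZ| = 27.1, Z = (-31.38, -11.65). The perpendicularity gives ZT at right angles to UZ, so ZT runs at -41.00°; with |ZT| = 26.1, T = (-11.68, -28.78). ZT is perpendicular to TG, so TG runs at 49.00°; with |TG| = 24.6, G = (4.456, -10.21). Then |CG| = |G − C| = 11.14.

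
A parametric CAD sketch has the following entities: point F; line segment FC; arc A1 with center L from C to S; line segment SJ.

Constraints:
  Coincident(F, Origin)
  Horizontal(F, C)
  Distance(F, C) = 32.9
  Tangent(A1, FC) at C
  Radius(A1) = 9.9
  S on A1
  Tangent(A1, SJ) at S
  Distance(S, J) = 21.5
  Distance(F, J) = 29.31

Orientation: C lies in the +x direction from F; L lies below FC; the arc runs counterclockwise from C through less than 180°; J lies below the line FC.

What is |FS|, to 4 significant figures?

24.60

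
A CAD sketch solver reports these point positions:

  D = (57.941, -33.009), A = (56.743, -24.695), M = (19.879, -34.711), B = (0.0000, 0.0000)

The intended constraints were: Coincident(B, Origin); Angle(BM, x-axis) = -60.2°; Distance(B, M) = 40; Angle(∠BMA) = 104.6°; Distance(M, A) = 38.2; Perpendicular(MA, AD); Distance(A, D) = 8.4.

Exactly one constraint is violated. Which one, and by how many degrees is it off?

Perpendicular(MA, AD) — off by 7.00°.

B = (0.00, 0.00) ✓; BM at -60.20° ✓; |BM| = 40.00 ✓; ∠BMA = 104.6° ✓; |MA| = 38.20 ✓; ∠(MA, AD) = 97.00° ✗; |AD| = 8.400 ✓.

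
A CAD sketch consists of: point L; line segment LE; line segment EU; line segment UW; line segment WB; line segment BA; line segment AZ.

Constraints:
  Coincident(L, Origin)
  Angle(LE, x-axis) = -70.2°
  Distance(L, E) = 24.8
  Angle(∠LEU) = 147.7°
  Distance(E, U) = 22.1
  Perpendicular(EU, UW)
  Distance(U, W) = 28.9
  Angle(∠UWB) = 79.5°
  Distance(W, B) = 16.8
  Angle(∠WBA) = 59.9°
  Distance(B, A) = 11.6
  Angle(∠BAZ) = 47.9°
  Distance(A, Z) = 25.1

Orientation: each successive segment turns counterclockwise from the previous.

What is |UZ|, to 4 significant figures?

42.32

L is at the origin; LE runs at -70.2° with length 24.8, so E = (8.401, -23.33). ∠LEU = 147.7° gives EU at -37.90° from the x-axis; with |EU| = 22.1, U = (25.84, -36.91). The perpendicularity gives UW at right angles to EU, so UW runs at 52.10°; with |UW| = 28.9, W = (43.59, -14.11). ∠UWB = 79.5° gives WB at 152.6° from the x-axis; with |WB| = 16.8, B = (28.68, -6.374). ∠WBA = 59.9° gives BA at -87.30° from the x-axis; with |BA| = 11.6, A = (29.22, -17.96). ∠BAZ = 47.9° gives AZ at 44.80° from the x-axis; with |AZ| = 25.1, Z = (47.03, -0.2745). Then |UZ| = |Z − U| = 42.32.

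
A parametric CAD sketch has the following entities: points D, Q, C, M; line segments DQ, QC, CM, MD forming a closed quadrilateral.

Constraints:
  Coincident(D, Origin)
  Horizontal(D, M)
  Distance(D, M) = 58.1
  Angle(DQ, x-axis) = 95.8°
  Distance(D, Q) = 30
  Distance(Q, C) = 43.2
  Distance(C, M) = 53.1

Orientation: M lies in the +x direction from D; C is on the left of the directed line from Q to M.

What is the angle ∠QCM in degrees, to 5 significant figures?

89.276°

D is at the origin; D and M share the same y with |DM| = 58.1 and M in +x, so M = (58.1, 0). DQ runs at 95.8° with |DQ| = 30.0, so Q = (-3.0317, 29.846). C is determined by |QC| = 43.2 and |CM| = 53.1 together: it lies at the intersection of circle(Q, 43.2) and circle(M, 53.1). With |QM| = 68.029, the foot of the radical line on QM is 27.007 from Q and the perpendicular offset is √(43.2² − 27.007²) = 33.717. Taking the left-of-QM solution: C = (36.030, 48.296).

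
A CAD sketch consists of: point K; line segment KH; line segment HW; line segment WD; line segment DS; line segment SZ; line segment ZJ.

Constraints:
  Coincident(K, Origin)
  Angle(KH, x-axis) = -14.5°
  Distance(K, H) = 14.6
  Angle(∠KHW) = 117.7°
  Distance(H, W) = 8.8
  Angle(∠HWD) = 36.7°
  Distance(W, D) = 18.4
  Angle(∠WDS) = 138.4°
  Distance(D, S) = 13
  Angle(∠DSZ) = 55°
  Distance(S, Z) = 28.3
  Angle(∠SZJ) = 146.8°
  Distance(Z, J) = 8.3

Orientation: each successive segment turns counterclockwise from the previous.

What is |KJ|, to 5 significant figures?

30.549

K is at the origin; KH runs at -14.5° with length 14.6, so H = (14.135, -3.6555). ∠KHW = 117.7° gives HW at 47.800° from the x-axis; with |HW| = 8.8, W = (20.046, 2.8635). ∠HWD = 36.7° gives WD at -168.90° from the x-axis; with |WD| = 18.4, D = (1.9903, -0.67887). ∠WDS = 138.4° gives DS at -127.30° from the x-axis; with |DS| = 13.0, S = (-5.8875, -11.020). ∠DSZ = 55.0° gives SZ at -2.3000° from the x-axis; with |SZ| = 28.3, Z = (22.390, -12.156). ∠SZJ = 146.8° gives ZJ at 30.900° from the x-axis; with |ZJ| = 8.3, J = (29.512, -7.8934). Then |KJ| = |J − K| = 30.549.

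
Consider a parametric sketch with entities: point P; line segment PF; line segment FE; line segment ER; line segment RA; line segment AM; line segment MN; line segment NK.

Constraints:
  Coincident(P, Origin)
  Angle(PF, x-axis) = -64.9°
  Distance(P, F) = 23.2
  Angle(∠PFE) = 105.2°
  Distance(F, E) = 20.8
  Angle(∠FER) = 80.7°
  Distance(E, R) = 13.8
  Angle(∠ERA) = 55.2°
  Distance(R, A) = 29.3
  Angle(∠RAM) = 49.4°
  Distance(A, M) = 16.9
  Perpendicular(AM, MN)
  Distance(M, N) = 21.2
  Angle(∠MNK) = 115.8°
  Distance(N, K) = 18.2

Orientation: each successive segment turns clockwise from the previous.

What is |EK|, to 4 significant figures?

29.91

P is at the origin; PF runs at -64.9° with length 23.2, so F = (9.841, -21.01). ∠PFE = 105.2° gives FE at -139.7° from the x-axis; with |FE| = 20.8, E = (-6.022, -34.46). ∠FER = 80.7° gives ER at 121.0° from the x-axis; with |ER| = 13.8, R = (-13.13, -22.63). ∠ERA = 55.2° gives RA at -3.800° from the x-axis; with |RA| = 29.3, A = (16.11, -24.58). ∠RAM = 49.4° gives AM at -134.4° from the x-axis; with |AM| = 16.9, M = (4.282, -36.65). AM is perpendicular to MN, so MN runs at 135.6°; with |MN| = 21.2, N = (-10.87, -21.82). ∠MNK = 115.8° gives NK at 71.40° from the x-axis; with |NK| = 18.2, K = (-5.060, -4.568). Then |EK| = |K − E| = 29.91.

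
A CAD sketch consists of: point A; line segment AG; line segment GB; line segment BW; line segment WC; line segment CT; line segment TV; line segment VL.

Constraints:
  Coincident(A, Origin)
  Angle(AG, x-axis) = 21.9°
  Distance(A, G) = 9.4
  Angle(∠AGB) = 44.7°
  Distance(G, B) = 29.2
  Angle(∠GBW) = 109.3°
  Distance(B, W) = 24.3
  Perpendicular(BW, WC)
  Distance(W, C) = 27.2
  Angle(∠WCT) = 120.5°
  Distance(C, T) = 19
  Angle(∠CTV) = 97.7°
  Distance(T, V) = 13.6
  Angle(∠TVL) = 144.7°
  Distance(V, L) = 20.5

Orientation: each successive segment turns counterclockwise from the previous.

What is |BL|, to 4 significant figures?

5.881

∠CTV = 97.7° gives TV at 99.70° from the x-axis; with |TV| = 13.6, V = (1.533, -2.357). ∠TVL = 144.7° gives VL at 135.0° from the x-axis; with |VL| = 20.5, L = (-12.96, 12.14). Then |BL| = |L − B| = 5.881.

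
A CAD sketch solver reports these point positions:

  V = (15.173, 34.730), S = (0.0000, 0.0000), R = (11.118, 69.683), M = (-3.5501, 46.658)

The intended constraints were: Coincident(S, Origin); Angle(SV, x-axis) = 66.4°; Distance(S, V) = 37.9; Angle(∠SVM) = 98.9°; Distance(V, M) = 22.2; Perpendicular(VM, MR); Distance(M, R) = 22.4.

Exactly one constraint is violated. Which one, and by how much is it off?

Distance(M, R) = 22.4 — off by 4.90.

S = (0.00, 0.00) ✓; SV at 66.40° ✓; |SV| = 37.90 ✓; ∠SVM = 98.90° ✓; |VM| = 22.20 ✓; ∠(VM, MR) = 90.00° ✓; |MR| = 27.30 ✗.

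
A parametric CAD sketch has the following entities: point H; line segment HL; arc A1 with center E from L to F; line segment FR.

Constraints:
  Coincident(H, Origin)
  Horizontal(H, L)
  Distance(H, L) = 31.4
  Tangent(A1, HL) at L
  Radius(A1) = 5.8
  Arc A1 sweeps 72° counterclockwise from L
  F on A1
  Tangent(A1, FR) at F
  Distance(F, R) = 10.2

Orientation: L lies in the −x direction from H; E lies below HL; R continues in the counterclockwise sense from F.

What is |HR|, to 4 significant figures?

42.35

H is at the origin; HL is horizontal with |HL| = 31.4 and L on the −x side, so L = (-31.40, 0.000). Since A1 is tangent to HL there, EL ⟂ HL, so E = L + (0, -5.8) = (-31.40, -5.800). On A1, L sits at bearing 90° from E; a 72° counterclockwise sweep puts F at bearing 162°, so F = E + 5.8·(cos 162°, sin 162°) = (-36.92, -4.008). The tangent condition forces EF to be normal to FR, so FR runs along (−sin 162°, cos 162°); with |FR| = 10.2, R = (-40.07, -13.71). Then |HR| = |R − H| = 42.35.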